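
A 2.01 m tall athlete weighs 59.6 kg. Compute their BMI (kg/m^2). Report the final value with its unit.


height^2 = 4.0401 m^2
BMI = 59.6 / 4.0401 = 14.75 kg/m^2

14.75 kg/m^2


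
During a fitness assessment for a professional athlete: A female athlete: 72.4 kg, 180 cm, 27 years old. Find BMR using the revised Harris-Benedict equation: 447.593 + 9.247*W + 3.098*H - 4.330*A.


Intercept = 447.593
Weight contribution = 9.247 * 72.4 = 669.4828
Height contribution = 3.098 * 180 = 557.64
Age contribution = 4.33 * 27 = 116.91
BMR = 447.593 + 669.4828 + 557.64 - 116.91
= 1557.81 kcal/day

1557.81 kcal/day


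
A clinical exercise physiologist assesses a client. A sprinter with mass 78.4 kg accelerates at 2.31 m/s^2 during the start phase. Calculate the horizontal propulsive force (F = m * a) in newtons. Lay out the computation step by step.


F = m * a
= 78.4 * 2.31
= 181.1 N

181.1 N


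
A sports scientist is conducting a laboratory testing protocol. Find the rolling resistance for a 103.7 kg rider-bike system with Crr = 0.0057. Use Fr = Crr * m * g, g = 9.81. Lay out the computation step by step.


m * g = 103.7 * 9.81 = 1017.297 N
Fr = 0.0057 * 1017.297 = 5.799 N

5.799 N


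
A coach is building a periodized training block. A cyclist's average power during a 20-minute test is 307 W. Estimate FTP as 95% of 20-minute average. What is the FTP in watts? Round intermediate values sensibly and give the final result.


FTP = 20-min power * 0.95
= 307 * 0.95
= 291.65 W

291.65 W


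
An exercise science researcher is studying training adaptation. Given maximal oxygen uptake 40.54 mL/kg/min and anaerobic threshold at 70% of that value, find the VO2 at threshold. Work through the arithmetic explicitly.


Percentage as decimal = 0.7
VO2 at AT = 40.54 * 0.7 = 28.38 mL/kg/min

28.38 mL/kg/min


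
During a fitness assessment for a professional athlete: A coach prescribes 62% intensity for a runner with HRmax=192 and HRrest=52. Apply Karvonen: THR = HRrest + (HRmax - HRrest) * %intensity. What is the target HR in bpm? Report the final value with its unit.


Heart rate reserve = 192 - 52 = 140
Intensity fraction = 62 / 100 = 0.62
THR = 52 + 140 * 0.62 = 138.8 bpm

138.8 bpm


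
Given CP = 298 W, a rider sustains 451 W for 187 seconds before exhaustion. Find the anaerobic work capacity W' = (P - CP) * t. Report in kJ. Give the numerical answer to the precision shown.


Excess power = 451 - 298 = 153 W
Work above CP = 153 * 187 = 28611 J
W' = 28.611 kJ

28.611 kJ


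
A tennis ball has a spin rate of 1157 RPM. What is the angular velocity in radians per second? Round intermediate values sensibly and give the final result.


Convert RPM to rad/s: multiply by 2*pi and divide by 60
omega = 1157 * 2 * pi / 60
= 121.161 rad/s

121.161 rad/s


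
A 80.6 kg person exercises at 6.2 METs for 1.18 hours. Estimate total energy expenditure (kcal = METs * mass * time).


Energy = METs * mass(kg) * time(h)
= 6.2 * 80.6 * 1.18
= 589.67 kcal

589.67 kcal


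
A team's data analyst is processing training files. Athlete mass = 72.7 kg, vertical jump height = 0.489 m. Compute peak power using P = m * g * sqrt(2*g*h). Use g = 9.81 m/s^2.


sqrt(2 * 9.81 * 0.489) = sqrt(9.59418) = 3.097447 m/s
P = 72.7 * 9.81 * 3.097447
= 2209.06 W

2209.06 W


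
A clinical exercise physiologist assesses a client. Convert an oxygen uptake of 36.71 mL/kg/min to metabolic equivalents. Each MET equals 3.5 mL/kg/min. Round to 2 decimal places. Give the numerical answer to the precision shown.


One MET = 3.5 mL/kg/min
Number of METs = 36.71 / 3.5
= 10.49 METs

10.49 METs


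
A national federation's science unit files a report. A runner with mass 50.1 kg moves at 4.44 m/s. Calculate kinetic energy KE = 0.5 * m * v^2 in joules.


v^2 = 4.44^2 = 19.7136
KE = 0.5 * 50.1 * 19.7136
= 493.83 J

493.83 J


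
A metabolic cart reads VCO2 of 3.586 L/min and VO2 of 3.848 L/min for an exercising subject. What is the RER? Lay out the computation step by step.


RER = VCO2 / VO2 = 3.586 / 3.848 = 0.9319

0.9319


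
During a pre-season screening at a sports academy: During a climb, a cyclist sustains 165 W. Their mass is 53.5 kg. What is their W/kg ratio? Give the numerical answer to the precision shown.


Power-to-weight = 165 W / 53.5 kg
= 3.084 W/kg

3.084 W/kg


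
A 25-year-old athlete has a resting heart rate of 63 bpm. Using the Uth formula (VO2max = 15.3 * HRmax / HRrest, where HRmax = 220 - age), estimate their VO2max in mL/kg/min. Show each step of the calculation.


HRmax = 220 - 25 = 195 bpm
Ratio = HRmax / HRrest = 195 / 63 = 3.0952
VO2max = 15.3 * 3.0952 = 47.36 mL/kg/min

47.36 mL/kg/min


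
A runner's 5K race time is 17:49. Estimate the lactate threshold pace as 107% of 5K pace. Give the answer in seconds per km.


Total race time = 17*60 + 49 = 1069 seconds
5K pace = 1069 / 5 = 213.8 sec/km
LT pace = 213.8 * 1.07 = 228.77 sec/km

228.77 s/km


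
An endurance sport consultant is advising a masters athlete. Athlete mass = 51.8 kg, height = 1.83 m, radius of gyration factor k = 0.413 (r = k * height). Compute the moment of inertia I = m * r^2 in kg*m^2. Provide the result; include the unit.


r = k * height = 0.413 * 1.83 = 0.75579 m
r^2 = 0.75579^2 = 0.571219
I = 51.8 * 0.571219 = 29.589 kg*m^2

29.589 kg*m^2


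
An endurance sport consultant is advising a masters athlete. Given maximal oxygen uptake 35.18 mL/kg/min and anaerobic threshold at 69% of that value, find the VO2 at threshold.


Percentage as decimal = 0.69
VO2 at AT = 35.18 * 0.69 = 24.27 mL/kg/min

24.27 mL/kg/min


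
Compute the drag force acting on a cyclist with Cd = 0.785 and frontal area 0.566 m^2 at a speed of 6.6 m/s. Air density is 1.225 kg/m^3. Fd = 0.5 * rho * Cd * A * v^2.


Step 1: v^2 = 43.56
Step 2: Fd = 0.5 * 1.225 * 0.785 * 0.566 * 43.56
= 11.854 N

11.854 N


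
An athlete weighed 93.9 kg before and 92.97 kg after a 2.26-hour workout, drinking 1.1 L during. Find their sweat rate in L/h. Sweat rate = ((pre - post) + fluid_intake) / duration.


Body mass change = 0.93 kg
Total sweat loss = 0.93 + 1.1 = 2.03 L
Rate = 2.03 / 2.26 = 0.898 L/h

0.898 L/h


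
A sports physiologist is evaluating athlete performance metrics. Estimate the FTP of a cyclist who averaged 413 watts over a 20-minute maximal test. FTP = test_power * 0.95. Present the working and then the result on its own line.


FTP = 413 * 0.95 = 392.35 W

392.35 W


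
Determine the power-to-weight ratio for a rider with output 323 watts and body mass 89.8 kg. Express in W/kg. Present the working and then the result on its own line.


P/W = 323 / 89.8 = 3.597 W/kg

3.597 W/kg


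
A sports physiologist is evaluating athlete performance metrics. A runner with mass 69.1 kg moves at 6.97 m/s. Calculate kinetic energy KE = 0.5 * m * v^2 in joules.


v^2 = 6.97^2 = 48.5809
KE = 0.5 * 69.1 * 48.5809
= 1678.47 J

1678.47 J


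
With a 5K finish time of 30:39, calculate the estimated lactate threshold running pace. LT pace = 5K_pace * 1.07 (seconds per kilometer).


Race duration = 1839 s for 5 km
Average pace = 1839 / 5 = 367.8 s/km
LT pace = 367.8 * 1.07
= 393.55 s/km

393.55 s/km


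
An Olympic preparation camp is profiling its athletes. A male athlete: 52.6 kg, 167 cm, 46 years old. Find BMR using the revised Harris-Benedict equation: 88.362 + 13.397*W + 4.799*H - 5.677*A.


Intercept = 88.362
Weight contribution = 13.397 * 52.6 = 704.6822
Height contribution = 4.799 * 167 = 801.433
Age contribution = 5.677 * 46 = 261.142
BMR = 88.362 + 704.6822 + 801.433 - 261.142
= 1333.34 kcal/day

1333.34 kcal/day


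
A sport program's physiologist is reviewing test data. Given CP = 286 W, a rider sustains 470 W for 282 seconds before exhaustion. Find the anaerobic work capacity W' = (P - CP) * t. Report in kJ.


Excess power = 470 - 286 = 184 W
Work above CP = 184 * 282 = 51888 J
W' = 51.888 kJ

51.888 kJ


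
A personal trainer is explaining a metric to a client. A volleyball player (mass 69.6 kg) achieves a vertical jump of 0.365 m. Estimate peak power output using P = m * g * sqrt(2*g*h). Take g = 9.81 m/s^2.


2 * g * h = 2 * 9.81 * 0.365 = 7.1613
sqrt(7.1613) = 2.676061 m/s
P = 69.6 * 9.81 * 2.676061 = 1827.15 W

1827.15 W


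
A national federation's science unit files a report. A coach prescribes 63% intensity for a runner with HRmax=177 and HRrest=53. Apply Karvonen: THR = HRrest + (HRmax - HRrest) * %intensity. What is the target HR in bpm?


Heart rate reserve = 177 - 53 = 124
Intensity fraction = 63 / 100 = 0.63
THR = 53 + 124 * 0.63 = 131.12 bpm

131.12 bpm


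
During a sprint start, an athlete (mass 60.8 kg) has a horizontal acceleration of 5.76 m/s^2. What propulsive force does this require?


Propulsive force = mass * acceleration
= 60.8 kg * 5.76 m/s^2
= 350.21 N

350.21 N


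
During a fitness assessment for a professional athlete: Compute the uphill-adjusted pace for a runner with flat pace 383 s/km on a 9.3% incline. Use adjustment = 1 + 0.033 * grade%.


Adjustment factor = 1 + 0.033 * 9.3 = 1.3069
Grade-adjusted pace = 383 * 1.3069 = 500.54 s/km

500.54 s/km


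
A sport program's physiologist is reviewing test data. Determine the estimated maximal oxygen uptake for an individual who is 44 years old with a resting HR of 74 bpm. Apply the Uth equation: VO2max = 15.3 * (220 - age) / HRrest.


HRmax = 220 - 44 = 176
VO2max = 15.3 * (176 / 74)
= 15.3 * 2.3784
= 36.39 mL/kg/min

36.39 mL/kg/min


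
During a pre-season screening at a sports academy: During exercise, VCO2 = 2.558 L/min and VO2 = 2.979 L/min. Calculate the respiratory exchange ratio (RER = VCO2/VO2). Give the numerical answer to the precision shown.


RER = VCO2 / VO2
= 2.558 / 2.979
= 0.8587

0.8587


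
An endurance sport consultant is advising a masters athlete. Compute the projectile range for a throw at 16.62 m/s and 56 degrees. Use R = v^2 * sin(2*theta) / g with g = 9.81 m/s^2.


Two times the angle = 112 degrees
sin(112) = 0.927184
R = 276.2244 * 0.927184 / 9.81 = 26.107 m

26.107 m


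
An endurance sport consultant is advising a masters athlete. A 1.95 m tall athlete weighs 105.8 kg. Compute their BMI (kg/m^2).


height^2 = 3.8025 m^2
BMI = 105.8 / 3.8025 = 27.82 kg/m^2

27.82 kg/m^2


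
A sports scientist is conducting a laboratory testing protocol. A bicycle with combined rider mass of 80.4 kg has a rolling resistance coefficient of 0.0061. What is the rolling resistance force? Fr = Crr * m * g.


Fr = 0.0061 * 80.4 * 9.81
= 0.49044 * 9.81
= 4.811 N

4.811 N


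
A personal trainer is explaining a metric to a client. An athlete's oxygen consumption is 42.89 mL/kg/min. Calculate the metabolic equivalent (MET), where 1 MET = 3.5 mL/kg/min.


MET = VO2 / 3.5
= 42.89 / 3.5
= 12.25 METs

12.25 METs


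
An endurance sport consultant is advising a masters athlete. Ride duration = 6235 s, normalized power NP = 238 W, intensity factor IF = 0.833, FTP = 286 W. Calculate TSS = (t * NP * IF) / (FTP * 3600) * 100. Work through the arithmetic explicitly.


Numerator = 6235 * 238 * 0.833 = 1236113.69
Denominator = 286 * 3600 = 1029600
TSS = 1236113.69 / 1029600 * 100
= 120.06

120.06 TSS


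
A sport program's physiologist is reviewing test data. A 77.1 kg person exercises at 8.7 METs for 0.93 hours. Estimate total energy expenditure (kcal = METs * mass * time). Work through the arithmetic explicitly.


Energy = METs * mass(kg) * time(h)
= 8.7 * 77.1 * 0.93
= 623.82 kcal

623.82 kcal


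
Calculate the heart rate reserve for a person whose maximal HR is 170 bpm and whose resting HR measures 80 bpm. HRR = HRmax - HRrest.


HRmax = 170 bpm
HRrest = 80 bpm
HRR = 170 - 80 = 90 bpm

90 bpm


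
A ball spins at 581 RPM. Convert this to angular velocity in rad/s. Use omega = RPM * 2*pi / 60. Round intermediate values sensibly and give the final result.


omega = 581 * 2 * pi / 60
= 581 * 6.28318531 / 60
= 3650.531 / 60
= 60.842 rad/s

60.842 rad/s


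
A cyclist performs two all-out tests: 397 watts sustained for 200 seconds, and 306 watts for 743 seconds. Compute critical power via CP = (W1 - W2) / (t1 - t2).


W1 = P1 * t1 = 397 * 200 = 79400 J
W2 = P2 * t2 = 306 * 743 = 227358 J
CP = (79400 - 227358) / (200 - 743)
= 272.48 W

272.48 W


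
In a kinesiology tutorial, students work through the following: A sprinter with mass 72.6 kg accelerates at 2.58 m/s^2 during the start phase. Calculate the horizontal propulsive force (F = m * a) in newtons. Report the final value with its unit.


F = m * a
= 72.6 * 2.58
= 187.31 N

187.31 N


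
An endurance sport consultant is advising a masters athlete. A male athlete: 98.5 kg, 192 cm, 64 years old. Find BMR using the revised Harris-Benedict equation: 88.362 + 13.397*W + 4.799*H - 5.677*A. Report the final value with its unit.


Intercept = 88.362
Weight contribution = 13.397 * 98.5 = 1319.6045
Height contribution = 4.799 * 192 = 921.408
Age contribution = 5.677 * 64 = 363.328
BMR = 88.362 + 1319.6045 + 921.408 - 363.328
= 1966.05 kcal/day

1966.05 kcal/day


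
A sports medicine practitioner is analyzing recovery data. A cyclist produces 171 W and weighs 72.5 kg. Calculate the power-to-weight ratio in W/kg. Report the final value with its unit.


P/W = power / mass
= 171 / 72.5
= 2.359 W/kg

2.359 W/kg


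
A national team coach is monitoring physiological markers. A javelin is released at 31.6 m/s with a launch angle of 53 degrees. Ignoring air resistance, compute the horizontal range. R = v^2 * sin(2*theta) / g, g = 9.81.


Launch speed squared = 998.56
sin(2 * 53 deg) = 0.961262
Range = 998.56 * 0.961262 / 9.81
= 97.847 m

97.847 m


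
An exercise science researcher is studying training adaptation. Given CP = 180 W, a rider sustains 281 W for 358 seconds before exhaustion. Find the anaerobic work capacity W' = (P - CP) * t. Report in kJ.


Excess power = 281 - 180 = 101 W
Work above CP = 101 * 358 = 36158 J
W' = 36.158 kJ

36.158 kJ


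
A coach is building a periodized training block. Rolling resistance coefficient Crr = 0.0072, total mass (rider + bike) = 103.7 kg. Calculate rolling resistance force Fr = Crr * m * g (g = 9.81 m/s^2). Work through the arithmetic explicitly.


Fr = Crr * m * g
= 0.0072 * 103.7 * 9.81
= 7.325 N

7.325 N


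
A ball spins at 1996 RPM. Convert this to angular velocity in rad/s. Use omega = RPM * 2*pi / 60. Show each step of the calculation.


omega = 1996 * 2 * pi / 60
= 1996 * 6.28318531 / 60
= 12541.238 / 60
= 209.021 rad/s

209.021 rad/s


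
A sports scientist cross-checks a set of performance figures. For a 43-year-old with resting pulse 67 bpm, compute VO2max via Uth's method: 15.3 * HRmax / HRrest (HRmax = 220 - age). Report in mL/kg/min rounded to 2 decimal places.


Step 1: HRmax = 220 - 43 = 177 bpm
Step 2: Ratio = 177 / 67 = 2.6418
Step 3: VO2max = 15.3 * 2.6418 = 40.42 mL/kg/min

40.42 mL/kg/min


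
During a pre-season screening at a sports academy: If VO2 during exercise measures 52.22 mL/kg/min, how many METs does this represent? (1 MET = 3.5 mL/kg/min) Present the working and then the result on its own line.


METs = VO2 / 3.5 = 52.22 / 3.5 = 14.92

14.92 METs


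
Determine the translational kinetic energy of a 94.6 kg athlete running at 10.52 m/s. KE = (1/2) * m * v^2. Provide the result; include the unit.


KE = 0.5 * m * v^2
= 0.5 * 94.6 * 10.52^2
= 0.5 * 94.6 * 110.6704
= 5234.71 J

5234.71 J


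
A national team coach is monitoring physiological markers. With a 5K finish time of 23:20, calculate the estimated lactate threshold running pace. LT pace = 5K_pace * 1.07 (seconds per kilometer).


Race duration = 1400 s for 5 km
Average pace = 1400 / 5 = 280.0 s/km
LT pace = 280.0 * 1.07
= 299.6 s/km

299.6 s/km


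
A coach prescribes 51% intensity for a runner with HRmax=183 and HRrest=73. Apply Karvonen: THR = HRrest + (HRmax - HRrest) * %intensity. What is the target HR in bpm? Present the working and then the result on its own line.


Heart rate reserve = 183 - 73 = 110
Intensity fraction = 51 / 100 = 0.51
THR = 73 + 110 * 0.51 = 129.1 bpm

129.1 bpm


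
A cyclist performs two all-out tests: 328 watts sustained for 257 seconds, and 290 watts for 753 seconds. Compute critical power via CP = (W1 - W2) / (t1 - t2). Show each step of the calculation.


W1 = P1 * t1 = 328 * 257 = 84296 J
W2 = P2 * t2 = 290 * 753 = 218370 J
CP = (84296 - 218370) / (257 - 753)
= 270.31 W

270.31 W


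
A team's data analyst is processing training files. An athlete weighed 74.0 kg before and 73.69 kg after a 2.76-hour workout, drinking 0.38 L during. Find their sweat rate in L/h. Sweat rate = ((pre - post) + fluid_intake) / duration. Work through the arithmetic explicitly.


Body mass change = 0.31 kg
Total sweat loss = 0.31 + 0.38 = 0.69 L
Rate = 0.69 / 2.76 = 0.25 L/h

0.25 L/h


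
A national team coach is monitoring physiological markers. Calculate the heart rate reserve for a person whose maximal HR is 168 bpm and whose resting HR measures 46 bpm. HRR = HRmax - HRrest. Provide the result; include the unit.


HRmax = 168 bpm
HRrest = 46 bpm
HRR = 168 - 46 = 122 bpm

122 bpm


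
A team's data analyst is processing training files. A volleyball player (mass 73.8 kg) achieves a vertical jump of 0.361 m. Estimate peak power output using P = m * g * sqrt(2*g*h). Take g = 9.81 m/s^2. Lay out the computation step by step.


2 * g * h = 2 * 9.81 * 0.361 = 7.08282
sqrt(7.08282) = 2.661357 m/s
P = 73.8 * 9.81 * 2.661357 = 1926.76 W

1926.76 W


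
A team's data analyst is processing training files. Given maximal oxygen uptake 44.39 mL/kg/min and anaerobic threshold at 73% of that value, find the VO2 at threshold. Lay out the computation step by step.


Percentage as decimal = 0.73
VO2 at AT = 44.39 * 0.73 = 32.4 mL/kg/min

32.4 mL/kg/min


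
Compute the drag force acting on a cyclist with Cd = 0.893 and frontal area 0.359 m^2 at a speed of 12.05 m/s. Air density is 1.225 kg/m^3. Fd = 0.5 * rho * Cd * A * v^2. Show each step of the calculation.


Step 1: v^2 = 145.2025
Step 2: Fd = 0.5 * 1.225 * 0.893 * 0.359 * 145.2025
= 28.512 N

28.512 N


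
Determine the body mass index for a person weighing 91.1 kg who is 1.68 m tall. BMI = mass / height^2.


BMI = mass / height^2
= 91.1 / 1.68^2
= 91.1 / 2.8224
= 32.28 kg/m^2

32.28 kg/m^2


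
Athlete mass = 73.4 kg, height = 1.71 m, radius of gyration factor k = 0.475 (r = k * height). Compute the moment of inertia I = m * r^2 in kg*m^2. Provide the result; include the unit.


r = k * height = 0.475 * 1.71 = 0.81225 m
r^2 = 0.81225^2 = 0.65975
I = 73.4 * 0.65975 = 48.426 kg*m^2

48.426 kg*m^2


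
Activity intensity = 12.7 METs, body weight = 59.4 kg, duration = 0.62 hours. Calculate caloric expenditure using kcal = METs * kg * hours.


kcal = 12.7 * 59.4 * 0.62
= 754.38 * 0.62
= 467.72 kcal

467.72 kcal


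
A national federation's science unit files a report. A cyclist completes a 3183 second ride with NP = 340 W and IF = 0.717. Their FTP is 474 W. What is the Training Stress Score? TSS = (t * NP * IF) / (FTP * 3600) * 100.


t * NP * IF = 3183 * 340 * 0.717 = 775951.74
FTP * 3600 = 1706400
TSS = (775951.74 / 1706400) * 100 = 45.47

45.47 TSS


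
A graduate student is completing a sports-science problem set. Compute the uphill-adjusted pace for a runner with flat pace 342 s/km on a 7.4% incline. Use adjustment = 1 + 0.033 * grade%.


Adjustment factor = 1 + 0.033 * 7.4 = 1.2442
Grade-adjusted pace = 342 * 1.2442 = 425.52 s/km

425.52 s/km


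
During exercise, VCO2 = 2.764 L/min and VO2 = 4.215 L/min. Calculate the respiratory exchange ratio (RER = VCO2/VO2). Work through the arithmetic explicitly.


RER = VCO2 / VO2
= 2.764 / 4.215
= 0.6558

0.6558


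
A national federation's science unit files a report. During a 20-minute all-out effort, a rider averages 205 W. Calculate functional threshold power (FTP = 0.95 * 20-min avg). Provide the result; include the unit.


FTP = 0.95 * 205
= 194.75 W

194.75 W


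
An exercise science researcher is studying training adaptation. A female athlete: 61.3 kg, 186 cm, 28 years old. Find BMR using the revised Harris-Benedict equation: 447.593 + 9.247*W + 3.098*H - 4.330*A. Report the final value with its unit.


Intercept = 447.593
Weight contribution = 9.247 * 61.3 = 566.8411
Height contribution = 3.098 * 186 = 576.228
Age contribution = 4.33 * 28 = 121.24
BMR = 447.593 + 566.8411 + 576.228 - 121.24
= 1469.42 kcal/day

1469.42 kcal/day


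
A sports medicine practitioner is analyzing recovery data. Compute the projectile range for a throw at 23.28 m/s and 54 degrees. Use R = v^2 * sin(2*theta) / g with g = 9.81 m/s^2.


Two times the angle = 108 degrees
sin(108) = 0.951057
R = 541.9584 * 0.951057 / 9.81 = 52.542 m

52.542 m


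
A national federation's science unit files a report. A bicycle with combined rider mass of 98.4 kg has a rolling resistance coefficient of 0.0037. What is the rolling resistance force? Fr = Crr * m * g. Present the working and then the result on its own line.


Fr = 0.0037 * 98.4 * 9.81
= 0.36408 * 9.81
= 3.572 N

3.572 N


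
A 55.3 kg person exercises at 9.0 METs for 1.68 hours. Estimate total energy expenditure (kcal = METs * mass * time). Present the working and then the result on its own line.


Energy = METs * mass(kg) * time(h)
= 9.0 * 55.3 * 1.68
= 836.14 kcal

836.14 kcal


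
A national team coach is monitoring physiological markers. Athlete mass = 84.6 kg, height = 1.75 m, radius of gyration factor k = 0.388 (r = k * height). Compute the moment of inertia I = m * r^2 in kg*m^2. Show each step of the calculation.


r = k * height = 0.388 * 1.75 = 0.679 m
r^2 = 0.679^2 = 0.461041
I = 84.6 * 0.461041 = 39.004 kg*m^2

39.004 kg*m^2


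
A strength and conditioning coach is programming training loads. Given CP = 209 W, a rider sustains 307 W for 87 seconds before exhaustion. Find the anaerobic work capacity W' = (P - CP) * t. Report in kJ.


Excess power = 307 - 209 = 98 W
Work above CP = 98 * 87 = 8526 J
W' = 8.526 kJ

8.526 kJ


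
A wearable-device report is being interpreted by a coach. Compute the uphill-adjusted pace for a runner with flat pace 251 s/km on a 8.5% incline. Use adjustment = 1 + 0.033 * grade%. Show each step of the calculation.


Adjustment factor = 1 + 0.033 * 8.5 = 1.2805
Grade-adjusted pace = 251 * 1.2805 = 321.41 s/km

321.41 s/km


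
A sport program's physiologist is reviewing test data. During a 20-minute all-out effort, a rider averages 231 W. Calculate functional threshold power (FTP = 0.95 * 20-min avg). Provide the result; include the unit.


FTP = 0.95 * 231
= 219.45 W

219.45 W


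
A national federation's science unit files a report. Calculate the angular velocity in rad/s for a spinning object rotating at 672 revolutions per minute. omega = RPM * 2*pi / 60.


omega = RPM * 2*pi / 60
= 672 * 6.28318531 / 60
= 70.372 rad/s

70.372 rad/s


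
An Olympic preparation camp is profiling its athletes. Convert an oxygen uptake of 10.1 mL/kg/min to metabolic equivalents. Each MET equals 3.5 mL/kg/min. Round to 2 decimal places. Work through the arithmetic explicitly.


One MET = 3.5 mL/kg/min
Number of METs = 10.1 / 3.5
= 2.89 METs

2.89 METs


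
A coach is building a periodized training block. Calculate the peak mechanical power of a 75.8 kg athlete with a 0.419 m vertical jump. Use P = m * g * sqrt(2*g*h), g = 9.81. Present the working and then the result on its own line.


First, sqrt(2gh) = sqrt(2 * 9.81 * 0.419)
= sqrt(8.22078) = 2.86719 m/s
Power = 75.8 * 9.81 * 2.86719 = 2132.04 W

2132.04 W


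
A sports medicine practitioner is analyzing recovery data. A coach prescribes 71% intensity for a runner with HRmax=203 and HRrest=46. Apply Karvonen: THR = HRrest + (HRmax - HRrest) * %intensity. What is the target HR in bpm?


Heart rate reserve = 203 - 46 = 157
Intensity fraction = 71 / 100 = 0.71
THR = 46 + 157 * 0.71 = 157.47 bpm

157.47 bpm


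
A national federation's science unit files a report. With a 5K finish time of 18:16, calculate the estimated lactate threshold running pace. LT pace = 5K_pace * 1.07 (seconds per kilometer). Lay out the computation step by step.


Race duration = 1096 s for 5 km
Average pace = 1096 / 5 = 219.2 s/km
LT pace = 219.2 * 1.07
= 234.54 s/km

234.54 s/km


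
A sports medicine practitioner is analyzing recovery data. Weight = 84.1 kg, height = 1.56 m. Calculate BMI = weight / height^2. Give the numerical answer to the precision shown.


height^2 = 1.56^2 = 2.4336
BMI = 84.1 / 2.4336 = 34.56 kg/m^2

34.56 kg/m^2


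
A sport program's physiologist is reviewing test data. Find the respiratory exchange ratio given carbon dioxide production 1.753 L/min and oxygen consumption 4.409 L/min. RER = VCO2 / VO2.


VCO2 = 1.753 L/min
VO2 = 4.409 L/min
RER = 1.753 / 4.409 = 0.3976

0.3976


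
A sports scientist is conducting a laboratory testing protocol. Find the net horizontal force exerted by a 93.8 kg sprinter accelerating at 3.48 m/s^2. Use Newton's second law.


Newton's second law: F = m * a
F = 93.8 * 3.48 = 326.42 N

326.42 N


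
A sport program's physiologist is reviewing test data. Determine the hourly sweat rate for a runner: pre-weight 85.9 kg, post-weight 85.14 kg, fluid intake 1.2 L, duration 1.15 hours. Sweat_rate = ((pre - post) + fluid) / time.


Mass lost = 85.9 - 85.14 = 0.76 kg
Add fluid consumed: 0.76 + 1.2 = 1.96 L total sweat
Sweat rate = 1.96 / 1.15 = 1.704 L/h

1.704 L/h


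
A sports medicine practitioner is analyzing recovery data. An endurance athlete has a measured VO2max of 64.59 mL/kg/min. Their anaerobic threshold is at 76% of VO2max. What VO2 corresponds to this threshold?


Anaerobic threshold VO2 = VO2max * 76%
= 64.59 * 0.76
= 49.09 mL/kg/min

49.09 mL/kg/min


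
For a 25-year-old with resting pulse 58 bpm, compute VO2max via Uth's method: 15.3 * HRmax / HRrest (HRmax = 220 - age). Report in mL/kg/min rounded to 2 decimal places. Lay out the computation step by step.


Step 1: HRmax = 220 - 25 = 195 bpm
Step 2: Ratio = 195 / 58 = 3.3621
Step 3: VO2max = 15.3 * 3.3621 = 51.44 mL/kg/min

51.44 mL/kg/min


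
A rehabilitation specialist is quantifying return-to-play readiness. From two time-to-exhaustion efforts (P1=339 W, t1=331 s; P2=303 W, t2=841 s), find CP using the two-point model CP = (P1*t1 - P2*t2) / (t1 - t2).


Work in trial 1 = 112209 J
Work in trial 2 = 254823 J
Delta work = -142614 J
Delta time = -510 s
CP = -142614 / -510 = 279.64 W

279.64 W


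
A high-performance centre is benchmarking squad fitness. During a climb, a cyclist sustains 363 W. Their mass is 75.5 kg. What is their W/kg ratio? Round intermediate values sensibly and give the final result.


Power-to-weight = 363 W / 75.5 kg
= 4.808 W/kg

4.808 W/kg


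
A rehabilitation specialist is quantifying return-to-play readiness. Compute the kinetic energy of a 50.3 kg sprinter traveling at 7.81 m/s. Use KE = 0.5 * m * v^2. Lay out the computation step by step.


Velocity squared = 60.9961
KE = 0.5 * 50.3 * 60.9961 = 1534.05 J

1534.05 J


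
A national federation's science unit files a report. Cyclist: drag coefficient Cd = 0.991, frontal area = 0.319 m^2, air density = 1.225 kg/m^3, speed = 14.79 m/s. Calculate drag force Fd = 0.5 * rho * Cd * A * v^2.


v^2 = 14.79^2 = 218.7441
Fd = 0.5 * 1.225 * 0.991 * 0.319 * 218.7441
= 42.355 N

42.355 N


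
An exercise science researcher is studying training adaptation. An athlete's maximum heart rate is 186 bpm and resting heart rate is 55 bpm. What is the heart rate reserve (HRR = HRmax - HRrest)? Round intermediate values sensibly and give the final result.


HRR = HRmax - HRrest
= 186 - 55
= 131 bpm

131 bpm


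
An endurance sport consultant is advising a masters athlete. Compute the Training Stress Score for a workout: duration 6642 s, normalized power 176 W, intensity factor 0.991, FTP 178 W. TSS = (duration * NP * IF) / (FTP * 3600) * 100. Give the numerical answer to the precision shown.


Product = 6642 * 176 * 0.991 = 1158471.072
Base = 178 * 3600 = 640800
TSS = 1158471.072 / 640800 * 100 = 180.79

180.79 TSS


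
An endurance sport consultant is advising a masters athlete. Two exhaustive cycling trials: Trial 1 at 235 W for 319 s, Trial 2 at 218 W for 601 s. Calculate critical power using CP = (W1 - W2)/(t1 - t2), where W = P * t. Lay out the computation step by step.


W1 = 235 * 319 = 74965 J
W2 = 218 * 601 = 131018 J
CP = (74965 - 131018) / (319 - 601)
= -56053 / -282
= 198.77 W

198.77 W


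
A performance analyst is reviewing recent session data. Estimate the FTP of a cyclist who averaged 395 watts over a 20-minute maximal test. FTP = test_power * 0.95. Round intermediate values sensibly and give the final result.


FTP = 395 * 0.95 = 375.25 W

375.25 W


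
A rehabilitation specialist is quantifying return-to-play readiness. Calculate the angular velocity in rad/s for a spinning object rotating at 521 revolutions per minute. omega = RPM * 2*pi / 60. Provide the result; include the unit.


omega = RPM * 2*pi / 60
= 521 * 6.28318531 / 60
= 54.559 rad/s

54.559 rad/s


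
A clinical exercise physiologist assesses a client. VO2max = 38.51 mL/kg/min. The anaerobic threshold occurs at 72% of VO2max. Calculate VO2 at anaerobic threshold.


AT fraction = 72 / 100 = 0.72
AT VO2 = 38.51 * 0.72
= 27.73 mL/kg/min

27.73 mL/kg/min


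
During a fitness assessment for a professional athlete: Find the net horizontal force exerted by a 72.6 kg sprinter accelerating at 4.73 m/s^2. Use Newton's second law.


Newton's second law: F = m * a
F = 72.6 * 4.73 = 343.4 N

343.4 N


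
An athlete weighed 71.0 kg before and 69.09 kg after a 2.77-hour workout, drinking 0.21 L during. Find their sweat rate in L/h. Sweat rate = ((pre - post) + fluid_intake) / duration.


Body mass change = 1.91 kg
Total sweat loss = 1.91 + 0.21 = 2.12 L
Rate = 2.12 / 2.77 = 0.765 L/h

0.765 L/h


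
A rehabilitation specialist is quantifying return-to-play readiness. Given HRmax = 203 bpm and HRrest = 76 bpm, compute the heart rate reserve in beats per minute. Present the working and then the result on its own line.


Heart rate reserve = maximum HR minus resting HR
HRR = 203 - 76 = 127 bpm

127 bpm


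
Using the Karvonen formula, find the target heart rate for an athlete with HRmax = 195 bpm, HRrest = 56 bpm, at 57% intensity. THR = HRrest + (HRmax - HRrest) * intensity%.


HRR = 195 - 56 = 139
THR = 56 + 139 * 0.57
= 56 + 79.23
= 135.23 bpm

135.23 bpm


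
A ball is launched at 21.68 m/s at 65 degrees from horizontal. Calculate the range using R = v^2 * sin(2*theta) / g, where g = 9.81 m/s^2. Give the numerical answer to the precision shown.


sin(2 * 65) = sin(130) = 0.766044
v^2 = 21.68^2 = 470.0224
R = 470.0224 * 0.766044 / 9.81
= 36.703 m

36.703 m


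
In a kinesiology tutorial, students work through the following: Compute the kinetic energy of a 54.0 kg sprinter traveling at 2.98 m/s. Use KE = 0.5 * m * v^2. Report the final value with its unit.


Velocity squared = 8.8804
KE = 0.5 * 54.0 * 8.8804 = 239.77 J

239.77 J


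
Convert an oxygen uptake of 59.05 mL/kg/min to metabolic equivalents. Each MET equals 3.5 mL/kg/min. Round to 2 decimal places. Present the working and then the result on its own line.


One MET = 3.5 mL/kg/min
Number of METs = 59.05 / 3.5
= 16.87 METs

16.87 METs


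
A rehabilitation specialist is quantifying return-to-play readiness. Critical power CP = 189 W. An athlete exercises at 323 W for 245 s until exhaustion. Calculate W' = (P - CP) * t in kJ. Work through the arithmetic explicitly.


P - CP = 323 - 189 = 134 W
W' = 134 * 245 = 32830 J
= 32830 / 1000 = 32.83 kJ

32.83 kJ


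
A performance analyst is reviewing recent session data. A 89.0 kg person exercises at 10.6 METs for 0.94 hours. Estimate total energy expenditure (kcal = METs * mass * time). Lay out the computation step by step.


Energy = METs * mass(kg) * time(h)
= 10.6 * 89.0 * 0.94
= 886.8 kcal

886.8 kcal


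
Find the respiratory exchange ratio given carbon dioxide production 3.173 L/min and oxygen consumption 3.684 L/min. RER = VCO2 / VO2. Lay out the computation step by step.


VCO2 = 3.173 L/min
VO2 = 3.684 L/min
RER = 3.173 / 3.684 = 0.8613

0.8613


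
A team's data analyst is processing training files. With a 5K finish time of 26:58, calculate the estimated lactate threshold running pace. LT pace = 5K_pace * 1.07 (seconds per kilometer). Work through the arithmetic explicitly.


Race duration = 1618 s for 5 km
Average pace = 1618 / 5 = 323.6 s/km
LT pace = 323.6 * 1.07
= 346.25 s/km

346.25 s/km


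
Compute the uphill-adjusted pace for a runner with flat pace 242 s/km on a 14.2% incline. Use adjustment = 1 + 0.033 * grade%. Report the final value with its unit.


Adjustment factor = 1 + 0.033 * 14.2 = 1.4686
Grade-adjusted pace = 242 * 1.4686 = 355.4 s/km

355.4 s/km


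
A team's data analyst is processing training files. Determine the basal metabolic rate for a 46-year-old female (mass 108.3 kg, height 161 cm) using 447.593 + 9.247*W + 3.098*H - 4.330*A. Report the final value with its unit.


BMR = 447.593 + 9.247*108.3 + 3.098*161 - 4.330*46
= 1748.64 kcal/day

1748.64 kcal/day


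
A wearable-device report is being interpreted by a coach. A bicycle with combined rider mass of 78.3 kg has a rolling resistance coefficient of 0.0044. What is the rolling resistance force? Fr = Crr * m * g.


Fr = 0.0044 * 78.3 * 9.81
= 0.34452 * 9.81
= 3.38 N

3.38 N


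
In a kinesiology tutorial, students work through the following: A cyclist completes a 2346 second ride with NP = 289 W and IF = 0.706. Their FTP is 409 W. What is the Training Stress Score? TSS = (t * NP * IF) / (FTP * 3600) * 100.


t * NP * IF = 2346 * 289 * 0.706 = 478663.764
FTP * 3600 = 1472400
TSS = (478663.764 / 1472400) * 100 = 32.51

32.51 TSS


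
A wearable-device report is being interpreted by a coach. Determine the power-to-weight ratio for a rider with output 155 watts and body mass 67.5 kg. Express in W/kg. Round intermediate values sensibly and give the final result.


P/W = 155 / 67.5 = 2.296 W/kg

2.296 W/kg


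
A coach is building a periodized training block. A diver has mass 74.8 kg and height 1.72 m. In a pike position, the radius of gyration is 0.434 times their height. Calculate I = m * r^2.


r = 0.434 * 1.72 = 0.74648 m
I = m * r^2 = 74.8 * 0.557232 = 41.681 kg*m^2

41.681 kg*m^2


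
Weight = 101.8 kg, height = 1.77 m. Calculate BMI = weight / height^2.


height^2 = 1.77^2 = 3.1329
BMI = 101.8 / 3.1329 = 32.49 kg/m^2

32.49 kg/m^2


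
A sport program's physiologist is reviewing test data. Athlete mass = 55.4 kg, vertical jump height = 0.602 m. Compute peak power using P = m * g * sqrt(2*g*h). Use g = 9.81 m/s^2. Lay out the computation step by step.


sqrt(2 * 9.81 * 0.602) = sqrt(11.81124) = 3.436748 m/s
P = 55.4 * 9.81 * 3.436748
= 1867.78 W

1867.78 W


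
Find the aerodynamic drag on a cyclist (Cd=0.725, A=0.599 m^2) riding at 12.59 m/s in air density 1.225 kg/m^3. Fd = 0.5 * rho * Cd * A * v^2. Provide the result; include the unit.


Fd = 0.5 * 1.225 * 0.725 * 0.599 * 12.59^2
= 0.5 * 1.225 * 0.725 * 0.599 * 158.5081
= 42.162 N

42.162 N


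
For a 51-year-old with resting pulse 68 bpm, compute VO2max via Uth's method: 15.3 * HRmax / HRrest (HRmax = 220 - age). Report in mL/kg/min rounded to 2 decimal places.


Step 1: HRmax = 220 - 51 = 169 bpm
Step 2: Ratio = 169 / 68 = 2.4853
Step 3: VO2max = 15.3 * 2.4853 = 38.03 mL/kg/min

38.03 mL/kg/min


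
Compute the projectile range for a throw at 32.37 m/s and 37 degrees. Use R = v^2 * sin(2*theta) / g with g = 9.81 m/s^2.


Two times the angle = 74 degrees
sin(74) = 0.961262
R = 1047.8169 * 0.961262 / 9.81 = 102.673 m

102.673 m


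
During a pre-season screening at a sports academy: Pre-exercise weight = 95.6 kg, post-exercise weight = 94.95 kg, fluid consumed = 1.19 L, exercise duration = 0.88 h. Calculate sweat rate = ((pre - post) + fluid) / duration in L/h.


Weight loss = 95.6 - 94.95 = 0.65 kg (approx L)
Total sweat = 0.65 + 1.19 = 1.84 L
Sweat rate = 1.84 / 0.88 = 2.091 L/h

2.091 L/h


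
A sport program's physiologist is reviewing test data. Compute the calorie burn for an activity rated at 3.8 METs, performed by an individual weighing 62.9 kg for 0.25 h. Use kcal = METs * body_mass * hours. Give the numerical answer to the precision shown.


Product of METs and mass = 3.8 * 62.9 = 239.02
Total kcal = 239.02 * 0.25 = 59.76 kcal

59.76 kcal


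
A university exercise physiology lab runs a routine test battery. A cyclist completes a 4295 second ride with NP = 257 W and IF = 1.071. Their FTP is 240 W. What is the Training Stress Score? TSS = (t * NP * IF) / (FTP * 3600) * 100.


t * NP * IF = 4295 * 257 * 1.071 = 1182185.865
FTP * 3600 = 864000
TSS = (1182185.865 / 864000) * 100 = 136.83

136.83 TSS


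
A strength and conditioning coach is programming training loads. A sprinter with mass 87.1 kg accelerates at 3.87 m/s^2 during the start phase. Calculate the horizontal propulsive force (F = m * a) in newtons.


F = m * a
= 87.1 * 3.87
= 337.08 N

337.08 N


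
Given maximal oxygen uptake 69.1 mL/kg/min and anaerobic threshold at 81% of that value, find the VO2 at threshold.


Percentage as decimal = 0.81
VO2 at AT = 69.1 * 0.81 = 55.97 mL/kg/min

55.97 mL/kg/min


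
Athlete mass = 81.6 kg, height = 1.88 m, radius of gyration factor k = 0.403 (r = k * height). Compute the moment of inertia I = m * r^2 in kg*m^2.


r = k * height = 0.403 * 1.88 = 0.75764 m
r^2 = 0.75764^2 = 0.574018
I = 81.6 * 0.574018 = 46.84 kg*m^2

46.84 kg*m^2


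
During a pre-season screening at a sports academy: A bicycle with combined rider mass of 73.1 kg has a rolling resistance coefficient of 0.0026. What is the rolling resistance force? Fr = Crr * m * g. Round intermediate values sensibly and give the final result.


Fr = 0.0026 * 73.1 * 9.81
= 0.19006 * 9.81
= 1.864 N

1.864 N


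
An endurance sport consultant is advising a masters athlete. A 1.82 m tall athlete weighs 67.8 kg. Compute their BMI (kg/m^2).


height^2 = 3.3124 m^2
BMI = 67.8 / 3.3124 = 20.47 kg/m^2

20.47 kg/m^2


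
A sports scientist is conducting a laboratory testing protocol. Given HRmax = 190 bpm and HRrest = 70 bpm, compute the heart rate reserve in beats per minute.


Heart rate reserve = maximum HR minus resting HR
HRR = 190 - 70 = 120 bpm

120 bpm


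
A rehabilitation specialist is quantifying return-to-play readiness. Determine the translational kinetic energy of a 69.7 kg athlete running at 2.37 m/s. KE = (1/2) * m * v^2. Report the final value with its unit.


KE = 0.5 * m * v^2
= 0.5 * 69.7 * 2.37^2
= 0.5 * 69.7 * 5.6169
= 195.75 J

195.75 J


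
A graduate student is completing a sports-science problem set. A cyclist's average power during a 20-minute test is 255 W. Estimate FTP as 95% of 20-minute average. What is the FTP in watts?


FTP = 20-min power * 0.95
= 255 * 0.95
= 242.25 W

242.25 W


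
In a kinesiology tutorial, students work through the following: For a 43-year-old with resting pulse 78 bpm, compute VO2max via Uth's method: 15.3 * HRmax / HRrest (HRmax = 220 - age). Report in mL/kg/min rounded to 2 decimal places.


Step 1: HRmax = 220 - 43 = 177 bpm
Step 2: Ratio = 177 / 78 = 2.2692
Step 3: VO2max = 15.3 * 2.2692 = 34.72 mL/kg/min

34.72 mL/kg/min


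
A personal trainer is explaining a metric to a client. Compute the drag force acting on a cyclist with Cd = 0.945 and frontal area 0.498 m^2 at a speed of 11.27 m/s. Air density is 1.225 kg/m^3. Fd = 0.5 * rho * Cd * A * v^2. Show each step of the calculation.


Step 1: v^2 = 127.0129
Step 2: Fd = 0.5 * 1.225 * 0.945 * 0.498 * 127.0129
= 36.611 N

36.611 N
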